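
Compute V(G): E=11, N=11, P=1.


Formula: V(G) = E - N + 2P
V(G) = 11 - 11 + 2*1
V(G) = 0 + 2
V(G) = 2

2


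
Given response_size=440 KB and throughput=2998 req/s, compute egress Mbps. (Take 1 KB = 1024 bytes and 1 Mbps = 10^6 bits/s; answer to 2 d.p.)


Formula: Mbps = payload_bytes * RPS * 8 / 1e6
Payload per request = 440 KB = 440 * 1024 = 450560 bytes
Total bytes/sec = 450560 * 2998 = 1350778880
Total bits/sec = 1350778880 * 8 = 10806231040
Mbps = 10806231040 / 1e6 = 10806.23

10806.23 Mbps


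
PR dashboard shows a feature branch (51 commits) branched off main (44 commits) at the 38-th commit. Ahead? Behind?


Common ancestor: commit #38
feature commits after divergence: 51 - 38 = 13
main commits after divergence: 44 - 38 = 6
feature is 13 commits ahead of main
main is 6 commits ahead of feature

feature ahead: 13, main ahead: 6


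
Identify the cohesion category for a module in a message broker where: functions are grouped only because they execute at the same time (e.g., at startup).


Reasoning: Related by timing only
Type: Temporal cohesion

Temporal cohesion


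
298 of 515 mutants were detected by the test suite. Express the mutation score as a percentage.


Mutation score = killed / total * 100
Mutation score = 298 / 515 * 100
Mutation score = 57.86%

57.86%


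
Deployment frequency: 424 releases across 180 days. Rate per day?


Formula: deployments per day = releases / days
= 424 / 180
= 2.356 deploys/day
(equivalently, 16.49 deploys/week)

2.356 deploys/day


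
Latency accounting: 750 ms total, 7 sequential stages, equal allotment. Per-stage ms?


Formula: per_stage = total_budget / stages
per_stage = 750 / 7
per_stage = 107.14 ms

107.14 ms


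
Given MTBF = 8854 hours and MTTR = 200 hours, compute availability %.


Availability = MTBF / (MTBF + MTTR)
Availability = 8854 / (8854 + 200)
Availability = 8854 / 9054
Availability = 97.791%

97.791%


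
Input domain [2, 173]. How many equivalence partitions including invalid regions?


Valid range: [2, 173]
Class 1: x < 2 — invalid
Class 2: 2 ≤ x ≤ 173 — valid
Class 3: x > 173 — invalid
Total equivalence classes: 3

3 equivalence classes


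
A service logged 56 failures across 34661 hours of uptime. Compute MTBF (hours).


Formula: MTBF = Total operating time / Number of failures
MTBF = 34661 / 56
MTBF = 618.95 hours

618.95 hours


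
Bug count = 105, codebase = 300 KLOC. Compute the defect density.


Defect density = defects / KLOC
Defect density = 105 / 300
Defect density = 0.35 defects/KLOC

0.35 defects/KLOC


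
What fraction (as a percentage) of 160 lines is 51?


Coverage = covered / total * 100
Coverage = 51 / 160 * 100
Coverage = 31.88%

31.88%


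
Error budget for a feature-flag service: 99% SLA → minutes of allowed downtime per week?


Formula: allowed downtime = period * (100 - SLA) / 100
Period (week) = 10080 minutes
Unavailability fraction = (100 - 99.0) / 100
Allowed downtime = 10080 * (100 - 99.0) / 100
Allowed downtime = 100.8 minutes

100.8 minutes


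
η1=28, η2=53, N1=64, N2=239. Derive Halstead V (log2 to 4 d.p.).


Formula: V = N * log2(η), where N = N1 + N2 and η = η1 + η2
η = 28 + 53 = 81
N = 64 + 239 = 303
log2(81) ≈ 6.3399
V = 303 * 6.3399 = 1920.99

1920.99


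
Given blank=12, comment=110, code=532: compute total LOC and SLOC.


Total LOC = blank + comment + code
Total LOC = 12 + 110 + 532 = 654
SLOC (source only) = code = 532

Total LOC: 654, SLOC: 532


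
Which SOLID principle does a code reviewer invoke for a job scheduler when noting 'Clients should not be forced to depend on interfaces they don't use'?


This describes the Interface Segregation Principle (ISP)

Interface Segregation Principle (ISP)


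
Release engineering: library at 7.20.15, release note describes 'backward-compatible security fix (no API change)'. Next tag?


Current: 7.20.15
Change category: 'backward-compatible security fix (no API change)' → patch bump
SemVer rule: patch bump → increment PATCH (MAJOR and MINOR unchanged)
New: 7.20.16

7.20.16


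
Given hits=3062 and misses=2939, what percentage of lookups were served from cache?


Formula: hit rate = hits / (hits + misses) * 100
hit rate = 3062 / (3062 + 2939) * 100
hit rate = 3062 / 6001 * 100
hit rate = 51.02%

51.02%


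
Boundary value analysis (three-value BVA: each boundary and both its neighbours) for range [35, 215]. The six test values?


Range: [35, 215]
Boundaries: just below min, min, min+1, max-1, max, just above max
Values: [34, 35, 36, 214, 215, 216]

[34, 35, 36, 214, 215, 216]


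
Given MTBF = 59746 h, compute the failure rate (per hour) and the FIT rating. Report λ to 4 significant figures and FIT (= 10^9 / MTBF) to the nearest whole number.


Formula: λ = 1 / MTBF; FIT = λ × 1e9 = 1e9 / MTBF
λ = 1 / 59746 ≈ 1.674e-05 failures/hour
FIT = 1e9 / 59746 ≈ 16738 failures per 1e9 hours (nearest whole number)

λ = 1.674e-05 /h, FIT = 16738


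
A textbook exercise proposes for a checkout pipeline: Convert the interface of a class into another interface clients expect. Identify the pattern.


This matches the Adapter pattern

Adapter


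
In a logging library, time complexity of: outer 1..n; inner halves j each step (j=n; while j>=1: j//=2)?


Reasoning: n times log n
Complexity: O(n log n)

O(n log n)


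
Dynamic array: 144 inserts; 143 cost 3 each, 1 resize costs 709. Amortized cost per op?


Formula: Amortized cost = Total cost / Operations
Total cost = (143 * 3) + (1 * 709)
Total cost = 429 + 709 = 1138
Amortized = 1138 / 144 = 7.9028

7.9028


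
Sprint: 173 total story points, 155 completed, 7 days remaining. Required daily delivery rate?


Formula: Required rate = Remaining points / Days left
Remaining = 173 - 155 = 18 points
Required rate = 18 / 7 = 2.57 points/day

2.57 points/day


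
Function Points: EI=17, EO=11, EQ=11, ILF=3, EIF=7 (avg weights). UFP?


UFP = EI*4 + EO*5 + EQ*4 + ILF*10 + EIF*7
UFP = 17*4 + 11*5 + 11*4 + 3*10 + 7*7
UFP = 68 + 55 + 44 + 30 + 49
UFP = 246

246


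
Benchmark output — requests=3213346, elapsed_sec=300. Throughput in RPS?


Formula: throughput = requests / seconds
throughput = 3213346 / 300
throughput = 10711.15 requests/second

10711.15 requests/second


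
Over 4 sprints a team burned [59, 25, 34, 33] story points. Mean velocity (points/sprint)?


Formula: Avg velocity = Total points / Number of sprints
Points: [59, 25, 34, 33]
Sum = 59 + 25 + 34 + 33 = 151
Avg velocity = 151 / 4 = 37.75 points/sprint

37.75 points/sprint


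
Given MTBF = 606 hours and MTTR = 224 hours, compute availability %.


Availability = MTBF / (MTBF + MTTR)
Availability = 606 / (606 + 224)
Availability = 606 / 830
Availability = 73.012%

73.012%


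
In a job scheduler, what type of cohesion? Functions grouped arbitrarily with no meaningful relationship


Reasoning: Worst: random grouping
Type: Coincidental cohesion

Coincidental cohesion


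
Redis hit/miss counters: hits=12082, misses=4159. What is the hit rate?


Formula: hit rate = hits / (hits + misses) * 100
hit rate = 12082 / (12082 + 4159) * 100
hit rate = 12082 / 16241 * 100
hit rate = 74.39%

74.39%


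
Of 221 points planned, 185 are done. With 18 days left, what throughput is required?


Formula: Required rate = Remaining points / Days left
Remaining = 221 - 185 = 36 points
Required rate = 36 / 18 = 2.0 points/day

2.0 points/day


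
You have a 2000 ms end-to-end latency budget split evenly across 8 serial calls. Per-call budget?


Formula: per_stage = total_budget / stages
per_stage = 2000 / 8
per_stage = 250.0 ms

250.0 ms


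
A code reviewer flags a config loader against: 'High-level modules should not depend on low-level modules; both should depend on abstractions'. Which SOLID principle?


This describes the Dependency Inversion Principle (DIP)

Dependency Inversion Principle (DIP)


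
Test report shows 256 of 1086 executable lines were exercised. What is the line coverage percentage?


Coverage = covered / total * 100
Coverage = 256 / 1086 * 100
Coverage = 23.57%

23.57%


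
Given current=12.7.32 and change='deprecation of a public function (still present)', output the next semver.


Current: 12.7.32
Change category: 'deprecation of a public function (still present)' → minor bump
SemVer rule: minor bump → increment MINOR, reset PATCH to 0 (MAJOR unchanged)
New: 12.8.0

12.8.0


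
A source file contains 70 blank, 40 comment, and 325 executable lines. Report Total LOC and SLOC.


Total LOC = blank + comment + code
Total LOC = 70 + 40 + 325 = 435
SLOC (source only) = code = 325

Total LOC: 435, SLOC: 325


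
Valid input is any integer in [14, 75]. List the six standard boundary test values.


Range: [14, 75]
Boundaries: just below min, min, min+1, max-1, max, just above max
Values: [13, 14, 15, 74, 75, 76]

[13, 14, 15, 74, 75, 76]


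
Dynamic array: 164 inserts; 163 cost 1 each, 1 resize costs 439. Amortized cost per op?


Formula: Amortized cost = Total cost / Operations
Total cost = (163 * 1) + (1 * 439)
Total cost = 163 + 439 = 602
Amortized = 602 / 164 = 3.6707

3.6707


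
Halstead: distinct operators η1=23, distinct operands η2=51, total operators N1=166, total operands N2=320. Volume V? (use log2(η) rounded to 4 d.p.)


Formula: V = N * log2(η), where N = N1 + N2 and η = η1 + η2
η = 23 + 51 = 74
N = 166 + 320 = 486
log2(74) ≈ 6.2095
V = 486 * 6.2095 = 3017.82

3017.82


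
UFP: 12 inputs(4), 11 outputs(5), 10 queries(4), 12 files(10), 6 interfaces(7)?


UFP = EI*4 + EO*5 + EQ*4 + ILF*10 + EIF*7
UFP = 12*4 + 11*5 + 10*4 + 12*10 + 6*7
UFP = 48 + 55 + 40 + 120 + 42
UFP = 305

305


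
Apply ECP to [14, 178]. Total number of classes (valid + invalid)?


Valid range: [14, 178]
Class 1: x < 14 — invalid
Class 2: 14 ≤ x ≤ 178 — valid
Class 3: x > 178 — invalid
Total equivalence classes: 3

3 equivalence classes


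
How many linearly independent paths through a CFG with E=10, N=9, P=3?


Formula: V(G) = E - N + 2P
V(G) = 10 - 9 + 2*3
V(G) = 1 + 6
V(G) = 7

7


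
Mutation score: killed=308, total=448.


Mutation score = killed / total * 100
Mutation score = 308 / 448 * 100
Mutation score = 68.75%

68.75%


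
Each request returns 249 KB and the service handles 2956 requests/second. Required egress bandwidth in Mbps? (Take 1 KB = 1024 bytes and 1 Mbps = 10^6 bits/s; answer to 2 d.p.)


Formula: Mbps = payload_bytes * RPS * 8 / 1e6
Payload per request = 249 KB = 249 * 1024 = 254976 bytes
Total bytes/sec = 254976 * 2956 = 753709056
Total bits/sec = 753709056 * 8 = 6029672448
Mbps = 6029672448 / 1e6 = 6029.67

6029.67 Mbps


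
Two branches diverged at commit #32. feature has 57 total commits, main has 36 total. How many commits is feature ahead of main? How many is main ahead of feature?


Common ancestor: commit #32
feature commits after divergence: 57 - 32 = 25
main commits after divergence: 36 - 32 = 4
feature is 25 commits ahead of main
main is 4 commits ahead of feature

feature ahead: 25, main ahead: 4


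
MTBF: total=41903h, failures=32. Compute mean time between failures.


Formula: MTBF = Total operating time / Number of failures
MTBF = 41903 / 32
MTBF = 1309.47 hours

1309.47 hours


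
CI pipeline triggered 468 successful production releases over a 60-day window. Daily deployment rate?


Formula: deployments per day = releases / days
= 468 / 60
= 7.8 deploys/day
(equivalently, 54.6 deploys/week)

7.8 deploys/day


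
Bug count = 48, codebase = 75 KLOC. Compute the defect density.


Defect density = defects / KLOC
Defect density = 48 / 75
Defect density = 0.64 defects/KLOC

0.64 defects/KLOC


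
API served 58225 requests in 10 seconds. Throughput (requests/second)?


Formula: throughput = requests / seconds
throughput = 58225 / 10
throughput = 5822.5 requests/second

5822.5 requests/second


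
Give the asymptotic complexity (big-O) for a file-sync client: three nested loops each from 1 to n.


Reasoning: three levels of nesting over n
Complexity: O(n^3)

O(n^3)


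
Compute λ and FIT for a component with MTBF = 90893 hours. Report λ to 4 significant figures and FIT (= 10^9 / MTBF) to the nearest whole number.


Formula: λ = 1 / MTBF; FIT = λ × 1e9 = 1e9 / MTBF
λ = 1 / 90893 ≈ 1.100e-05 failures/hour
FIT = 1e9 / 90893 ≈ 11002 failures per 1e9 hours (nearest whole number)

λ = 1.100e-05 /h, FIT = 11002


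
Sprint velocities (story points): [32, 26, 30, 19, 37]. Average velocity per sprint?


Formula: Avg velocity = Total points / Number of sprints
Points: [32, 26, 30, 19, 37]
Sum = 32 + 26 + 30 + 19 + 37 = 144
Avg velocity = 144 / 5 = 28.8 points/sprint

28.8 points/sprint


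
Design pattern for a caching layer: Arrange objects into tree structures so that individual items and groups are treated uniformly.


This matches the Composite pattern

Composite


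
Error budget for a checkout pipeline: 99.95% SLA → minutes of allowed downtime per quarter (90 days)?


Formula: allowed downtime = period * (100 - SLA) / 100
Period (quarter (90 days)) = 129600 minutes
Unavailability fraction = (100 - 99.95) / 100
Allowed downtime = 129600 * (100 - 99.95) / 100
Allowed downtime = 64.8 minutes

64.8 minutes


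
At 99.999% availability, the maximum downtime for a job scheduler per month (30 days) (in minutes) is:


Formula: allowed downtime = period * (100 - SLA) / 100
Period (month (30 days)) = 43200 minutes
Unavailability fraction = (100 - 99.999) / 100
Allowed downtime = 43200 * (100 - 99.999) / 100
Allowed downtime = 0.432 minutes

0.432 minutes


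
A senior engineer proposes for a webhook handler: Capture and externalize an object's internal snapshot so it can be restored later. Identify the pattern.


This matches the Memento pattern

Memento


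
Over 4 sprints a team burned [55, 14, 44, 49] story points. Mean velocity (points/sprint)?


Formula: Avg velocity = Total points / Number of sprints
Points: [55, 14, 44, 49]
Sum = 55 + 14 + 44 + 49 = 162
Avg velocity = 162 / 4 = 40.5 points/sprint

40.5 points/sprint


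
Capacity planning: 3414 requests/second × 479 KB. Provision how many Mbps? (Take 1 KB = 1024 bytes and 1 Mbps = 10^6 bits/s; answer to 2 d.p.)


Formula: Mbps = payload_bytes * RPS * 8 / 1e6
Payload per request = 479 KB = 479 * 1024 = 490496 bytes
Total bytes/sec = 490496 * 3414 = 1674553344
Total bits/sec = 1674553344 * 8 = 13396426752
Mbps = 13396426752 / 1e6 = 13396.43

13396.43 Mbps


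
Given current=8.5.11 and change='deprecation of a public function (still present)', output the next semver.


Current: 8.5.11
Change category: 'deprecation of a public function (still present)' → minor bump
SemVer rule: minor bump → increment MINOR, reset PATCH to 0 (MAJOR unchanged)
New: 8.6.0

8.6.0


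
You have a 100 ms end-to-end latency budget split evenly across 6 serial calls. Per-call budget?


Formula: per_stage = total_budget / stages
per_stage = 100 / 6
per_stage = 16.67 ms

16.67 ms


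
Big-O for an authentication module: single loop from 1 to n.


Reasoning: one pass through n items
Complexity: O(n)

O(n)


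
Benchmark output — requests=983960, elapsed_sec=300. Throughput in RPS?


Formula: throughput = requests / seconds
throughput = 983960 / 300
throughput = 3279.87 requests/second

3279.87 requests/second


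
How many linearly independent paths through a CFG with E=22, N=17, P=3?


Formula: V(G) = E - N + 2P
V(G) = 22 - 17 + 2*3
V(G) = 5 + 6
V(G) = 11

11


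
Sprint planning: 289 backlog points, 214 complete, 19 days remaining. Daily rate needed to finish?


Formula: Required rate = Remaining points / Days left
Remaining = 289 - 214 = 75 points
Required rate = 75 / 19 = 3.95 points/day

3.95 points/day


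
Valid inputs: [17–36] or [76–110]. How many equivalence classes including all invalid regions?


Valid ranges: [17,36] and [76,110]
Class 1: x < 17 — invalid
Class 2: 17 ≤ x ≤ 36 — valid
Class 3: 36 < x < 76 — invalid (gap between ranges)
Class 4: 76 ≤ x ≤ 110 — valid
Class 5: x > 110 — invalid
Total equivalence classes: 5

5 equivalence classes


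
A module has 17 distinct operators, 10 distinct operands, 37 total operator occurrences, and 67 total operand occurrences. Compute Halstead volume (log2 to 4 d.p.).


Formula: V = N * log2(η), where N = N1 + N2 and η = η1 + η2
η = 17 + 10 = 27
N = 37 + 67 = 104
log2(27) ≈ 4.7549
V = 104 * 4.7549 = 494.51

494.51


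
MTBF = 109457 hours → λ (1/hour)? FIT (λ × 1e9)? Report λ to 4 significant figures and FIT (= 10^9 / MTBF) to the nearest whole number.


Formula: λ = 1 / MTBF; FIT = λ × 1e9 = 1e9 / MTBF
λ = 1 / 109457 ≈ 9.136e-06 failures/hour
FIT = 1e9 / 109457 ≈ 9136 failures per 1e9 hours (nearest whole number)

λ = 9.136e-06 /h, FIT = 9136


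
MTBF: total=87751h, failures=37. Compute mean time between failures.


Formula: MTBF = Total operating time / Number of failures
MTBF = 87751 / 37
MTBF = 2371.65 hours

2371.65 hours


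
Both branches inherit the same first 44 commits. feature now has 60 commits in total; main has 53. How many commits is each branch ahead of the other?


Common ancestor: commit #44
feature commits after divergence: 60 - 44 = 16
main commits after divergence: 53 - 44 = 9
feature is 16 commits ahead of main
main is 9 commits ahead of feature

feature ahead: 16, main ahead: 9


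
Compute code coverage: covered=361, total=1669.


Coverage = covered / total * 100
Coverage = 361 / 1669 * 100
Coverage = 21.63%

21.63%


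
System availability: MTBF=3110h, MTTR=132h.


Availability = MTBF / (MTBF + MTTR)
Availability = 3110 / (3110 + 132)
Availability = 3110 / 3242
Availability = 95.9284%

95.9284%


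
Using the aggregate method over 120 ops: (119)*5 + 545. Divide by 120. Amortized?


Formula: Amortized cost = Total cost / Operations
Total cost = (119 * 5) + (1 * 545)
Total cost = 595 + 545 = 1140
Amortized = 1140 / 120 = 9.5

9.5


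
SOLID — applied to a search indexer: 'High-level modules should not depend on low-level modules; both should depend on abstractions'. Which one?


This describes the Dependency Inversion Principle (DIP)

Dependency Inversion Principle (DIP)


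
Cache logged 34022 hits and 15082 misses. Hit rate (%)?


Formula: hit rate = hits / (hits + misses) * 100
hit rate = 34022 / (34022 + 15082) * 100
hit rate = 34022 / 49104 * 100
hit rate = 69.29%

69.29%


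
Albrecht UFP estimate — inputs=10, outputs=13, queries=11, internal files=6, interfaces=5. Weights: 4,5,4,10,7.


UFP = EI*4 + EO*5 + EQ*4 + ILF*10 + EIF*7
UFP = 10*4 + 13*5 + 11*4 + 6*10 + 5*7
UFP = 40 + 65 + 44 + 60 + 35
UFP = 244

244


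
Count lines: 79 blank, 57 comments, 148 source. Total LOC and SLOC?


Total LOC = blank + comment + code
Total LOC = 79 + 57 + 148 = 284
SLOC (source only) = code = 148

Total LOC: 284, SLOC: 148


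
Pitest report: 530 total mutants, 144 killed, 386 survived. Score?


Mutation score = killed / total * 100
Mutation score = 144 / 530 * 100
Mutation score = 27.17%

27.17%


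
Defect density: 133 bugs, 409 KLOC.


Defect density = defects / KLOC
Defect density = 133 / 409
Defect density = 0.325 defects/KLOC

0.325 defects/KLOC


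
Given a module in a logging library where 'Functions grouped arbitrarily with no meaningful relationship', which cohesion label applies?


Reasoning: Worst: random grouping
Type: Coincidental cohesion

Coincidental cohesion


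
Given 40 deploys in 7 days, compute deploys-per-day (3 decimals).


Formula: deployments per day = releases / days
= 40 / 7
= 5.714 deploys/day
(equivalently, 40.0 deploys/week)

5.714 deploys/day


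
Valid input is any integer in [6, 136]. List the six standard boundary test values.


Range: [6, 136]
Boundaries: just below min, min, min+1, max-1, max, just above max
Values: [5, 6, 7, 135, 136, 137]

[5, 6, 7, 135, 136, 137]


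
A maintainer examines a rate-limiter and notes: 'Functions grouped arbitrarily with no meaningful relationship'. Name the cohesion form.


Reasoning: Worst: random grouping
Type: Coincidental cohesion

Coincidental cohesion


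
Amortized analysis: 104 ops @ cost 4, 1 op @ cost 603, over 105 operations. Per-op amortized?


Formula: Amortized cost = Total cost / Operations
Total cost = (104 * 4) + (1 * 603)
Total cost = 416 + 603 = 1019
Amortized = 1019 / 105 = 9.7048

9.7048


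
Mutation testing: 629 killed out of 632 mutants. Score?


Mutation score = killed / total * 100
Mutation score = 629 / 632 * 100
Mutation score = 99.53%

99.53%


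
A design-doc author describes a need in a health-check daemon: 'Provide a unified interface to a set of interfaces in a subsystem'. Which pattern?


This matches the Facade pattern

Facade


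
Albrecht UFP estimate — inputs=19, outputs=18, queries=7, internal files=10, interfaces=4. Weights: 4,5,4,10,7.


UFP = EI*4 + EO*5 + EQ*4 + ILF*10 + EIF*7
UFP = 19*4 + 18*5 + 7*4 + 10*10 + 4*7
UFP = 76 + 90 + 28 + 100 + 28
UFP = 322

322


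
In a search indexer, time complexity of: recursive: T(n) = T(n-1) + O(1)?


Reasoning: linear recursion with constant work per frame
Complexity: O(n)

O(n)


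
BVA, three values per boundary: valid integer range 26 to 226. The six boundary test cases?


Range: [26, 226]
Boundaries: just below min, min, min+1, max-1, max, just above max
Values: [25, 26, 27, 225, 226, 227]

[25, 26, 27, 225, 226, 227]


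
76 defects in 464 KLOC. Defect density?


Defect density = defects / KLOC
Defect density = 76 / 464
Defect density = 0.164 defects/KLOC

0.164 defects/KLOC


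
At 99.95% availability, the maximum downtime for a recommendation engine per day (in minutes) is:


Formula: allowed downtime = period * (100 - SLA) / 100
Period (day) = 1440 minutes
Unavailability fraction = (100 - 99.95) / 100
Allowed downtime = 1440 * (100 - 99.95) / 100
Allowed downtime = 0.72 minutes

0.72 minutes


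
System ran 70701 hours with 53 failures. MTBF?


Formula: MTBF = Total operating time / Number of failures
MTBF = 70701 / 53
MTBF = 1333.98 hours

1333.98 hours


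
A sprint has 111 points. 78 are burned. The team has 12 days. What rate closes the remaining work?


Formula: Required rate = Remaining points / Days left
Remaining = 111 - 78 = 33 points
Required rate = 33 / 12 = 2.75 points/day

2.75 points/day


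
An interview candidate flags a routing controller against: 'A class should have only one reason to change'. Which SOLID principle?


This describes the Single Responsibility Principle (SRP)

Single Responsibility Principle (SRP)


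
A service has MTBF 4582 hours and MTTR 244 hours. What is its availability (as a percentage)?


Availability = MTBF / (MTBF + MTTR)
Availability = 4582 / (4582 + 244)
Availability = 4582 / 4826
Availability = 94.9441%

94.9441%


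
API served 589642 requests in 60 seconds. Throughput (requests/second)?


Formula: throughput = requests / seconds
throughput = 589642 / 60
throughput = 9827.37 requests/second

9827.37 requests/second


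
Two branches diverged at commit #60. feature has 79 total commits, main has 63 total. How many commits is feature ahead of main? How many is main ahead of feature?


Common ancestor: commit #60
feature commits after divergence: 79 - 60 = 19
main commits after divergence: 63 - 60 = 3
feature is 19 commits ahead of main
main is 3 commits ahead of feature

feature ahead: 19, main ahead: 3


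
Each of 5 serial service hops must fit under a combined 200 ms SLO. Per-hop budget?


Formula: per_stage = total_budget / stages
per_stage = 200 / 5
per_stage = 40.0 ms

40.0 ms


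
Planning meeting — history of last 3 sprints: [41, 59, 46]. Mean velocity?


Formula: Avg velocity = Total points / Number of sprints
Points: [41, 59, 46]
Sum = 41 + 59 + 46 = 146
Avg velocity = 146 / 3 = 48.67 points/sprint

48.67 points/sprint


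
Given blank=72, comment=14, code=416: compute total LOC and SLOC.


Total LOC = blank + comment + code
Total LOC = 72 + 14 + 416 = 502
SLOC (source only) = code = 416

Total LOC: 502, SLOC: 416


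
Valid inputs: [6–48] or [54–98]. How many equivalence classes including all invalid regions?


Valid ranges: [6,48] and [54,98]
Class 1: x < 6 — invalid
Class 2: 6 ≤ x ≤ 48 — valid
Class 3: 48 < x < 54 — invalid (gap between ranges)
Class 4: 54 ≤ x ≤ 98 — valid
Class 5: x > 98 — invalid
Total equivalence classes: 5

5 equivalence classes


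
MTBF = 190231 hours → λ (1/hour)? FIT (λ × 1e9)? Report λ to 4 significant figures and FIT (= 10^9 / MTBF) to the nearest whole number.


Formula: λ = 1 / MTBF; FIT = λ × 1e9 = 1e9 / MTBF
λ = 1 / 190231 ≈ 5.257e-06 failures/hour
FIT = 1e9 / 190231 ≈ 5257 failures per 1e9 hours (nearest whole number)

λ = 5.257e-06 /h, FIT = 5257


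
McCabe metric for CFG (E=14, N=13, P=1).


Formula: V(G) = E - N + 2P
V(G) = 14 - 13 + 2*1
V(G) = 1 + 2
V(G) = 3

3


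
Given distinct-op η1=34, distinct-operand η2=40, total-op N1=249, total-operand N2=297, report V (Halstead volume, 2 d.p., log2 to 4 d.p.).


Formula: V = N * log2(η), where N = N1 + N2 and η = η1 + η2
η = 34 + 40 = 74
N = 249 + 297 = 546
log2(74) ≈ 6.2095
V = 546 * 6.2095 = 3390.39

3390.39


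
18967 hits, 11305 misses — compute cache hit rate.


Formula: hit rate = hits / (hits + misses) * 100
hit rate = 18967 / (18967 + 11305) * 100
hit rate = 18967 / 30272 * 100
hit rate = 62.66%

62.66%


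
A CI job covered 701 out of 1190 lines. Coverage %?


Coverage = covered / total * 100
Coverage = 701 / 1190 * 100
Coverage = 58.91%

58.91%


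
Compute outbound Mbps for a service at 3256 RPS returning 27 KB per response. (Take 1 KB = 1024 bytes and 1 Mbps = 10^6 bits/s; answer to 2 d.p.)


Formula: Mbps = payload_bytes * RPS * 8 / 1e6
Payload per request = 27 KB = 27 * 1024 = 27648 bytes
Total bytes/sec = 27648 * 3256 = 90021888
Total bits/sec = 90021888 * 8 = 720175104
Mbps = 720175104 / 1e6 = 720.18

720.18 Mbps


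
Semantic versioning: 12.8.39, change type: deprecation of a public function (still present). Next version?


Current: 12.8.39
Change category: 'deprecation of a public function (still present)' → minor bump
SemVer rule: minor bump → increment MINOR, reset PATCH to 0 (MAJOR unchanged)
New: 12.9.0

12.9.0


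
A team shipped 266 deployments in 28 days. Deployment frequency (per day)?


Formula: deployments per day = releases / days
= 266 / 28
= 9.5 deploys/day
(equivalently, 66.5 deploys/week)

9.5 deploys/day


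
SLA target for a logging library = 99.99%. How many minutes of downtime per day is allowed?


Formula: allowed downtime = period * (100 - SLA) / 100
Period (day) = 1440 minutes
Unavailability fraction = (100 - 99.99) / 100
Allowed downtime = 1440 * (100 - 99.99) / 100
Allowed downtime = 0.144 minutes

0.144 minutes


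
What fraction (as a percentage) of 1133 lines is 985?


Coverage = covered / total * 100
Coverage = 985 / 1133 * 100
Coverage = 86.94%

86.94%


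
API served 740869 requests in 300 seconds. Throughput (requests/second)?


Formula: throughput = requests / seconds
throughput = 740869 / 300
throughput = 2469.56 requests/second

2469.56 requests/second


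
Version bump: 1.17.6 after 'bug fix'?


Current: 1.17.6
Change category: 'bug fix' → patch bump
SemVer rule: patch bump → increment PATCH (MAJOR and MINOR unchanged)
New: 1.17.7

1.17.7


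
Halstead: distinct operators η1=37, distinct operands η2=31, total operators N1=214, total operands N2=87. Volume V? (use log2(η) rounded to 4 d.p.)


Formula: V = N * log2(η), where N = N1 + N2 and η = η1 + η2
η = 37 + 31 = 68
N = 214 + 87 = 301
log2(68) ≈ 6.0875
V = 301 * 6.0875 = 1832.34

1832.34


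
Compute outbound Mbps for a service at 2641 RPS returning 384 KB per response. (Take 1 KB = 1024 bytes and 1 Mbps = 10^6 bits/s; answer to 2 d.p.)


Formula: Mbps = payload_bytes * RPS * 8 / 1e6
Payload per request = 384 KB = 384 * 1024 = 393216 bytes
Total bytes/sec = 393216 * 2641 = 1038483456
Total bits/sec = 1038483456 * 8 = 8307867648
Mbps = 8307867648 / 1e6 = 8307.87

8307.87 Mbps


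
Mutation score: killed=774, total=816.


Mutation score = killed / total * 100
Mutation score = 774 / 816 * 100
Mutation score = 94.85%

94.85%


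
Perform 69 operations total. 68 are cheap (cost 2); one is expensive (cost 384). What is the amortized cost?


Formula: Amortized cost = Total cost / Operations
Total cost = (68 * 2) + (1 * 384)
Total cost = 136 + 384 = 520
Amortized = 520 / 69 = 7.5362

7.5362


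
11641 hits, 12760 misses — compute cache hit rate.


Formula: hit rate = hits / (hits + misses) * 100
hit rate = 11641 / (11641 + 12760) * 100
hit rate = 11641 / 24401 * 100
hit rate = 47.71%

47.71%


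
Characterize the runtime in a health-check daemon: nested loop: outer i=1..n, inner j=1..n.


Reasoning: n iterations times n iterations
Complexity: O(n^2)

O(n^2)


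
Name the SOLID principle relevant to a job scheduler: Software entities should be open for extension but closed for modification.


This describes the Open/Closed Principle (OCP)

Open/Closed Principle (OCP)


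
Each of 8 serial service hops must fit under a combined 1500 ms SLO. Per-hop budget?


Formula: per_stage = total_budget / stages
per_stage = 1500 / 8
per_stage = 187.5 ms

187.5 ms


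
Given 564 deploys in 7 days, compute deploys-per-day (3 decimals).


Formula: deployments per day = releases / days
= 564 / 7
= 80.571 deploys/day
(equivalently, 564.0 deploys/week)

80.571 deploys/day


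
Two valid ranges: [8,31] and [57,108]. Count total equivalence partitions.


Valid ranges: [8,31] and [57,108]
Class 1: x < 8 — invalid
Class 2: 8 ≤ x ≤ 31 — valid
Class 3: 31 < x < 57 — invalid (gap between ranges)
Class 4: 57 ≤ x ≤ 108 — valid
Class 5: x > 108 — invalid
Total equivalence classes: 5

5 equivalence classes


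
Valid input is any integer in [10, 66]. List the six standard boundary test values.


Range: [10, 66]
Boundaries: just below min, min, min+1, max-1, max, just above max
Values: [9, 10, 11, 65, 66, 67]

[9, 10, 11, 65, 66, 67]


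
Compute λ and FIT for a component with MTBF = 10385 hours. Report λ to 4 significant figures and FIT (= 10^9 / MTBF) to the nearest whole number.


Formula: λ = 1 / MTBF; FIT = λ × 1e9 = 1e9 / MTBF
λ = 1 / 10385 ≈ 9.629e-05 failures/hour
FIT = 1e9 / 10385 ≈ 96293 failures per 1e9 hours (nearest whole number)

λ = 9.629e-05 /h, FIT = 96293


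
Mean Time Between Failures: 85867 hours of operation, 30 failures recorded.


Formula: MTBF = Total operating time / Number of failures
MTBF = 85867 / 30
MTBF = 2862.23 hours

2862.23 hours


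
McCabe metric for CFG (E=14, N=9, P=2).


Formula: V(G) = E - N + 2P
V(G) = 14 - 9 + 2*2
V(G) = 5 + 4
V(G) = 9

9


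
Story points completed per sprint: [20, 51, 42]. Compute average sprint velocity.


Formula: Avg velocity = Total points / Number of sprints
Points: [20, 51, 42]
Sum = 20 + 51 + 42 = 113
Avg velocity = 113 / 3 = 37.67 points/sprint

37.67 points/sprint


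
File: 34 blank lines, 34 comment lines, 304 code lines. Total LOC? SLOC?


Total LOC = blank + comment + code
Total LOC = 34 + 34 + 304 = 372
SLOC (source only) = code = 304

Total LOC: 372, SLOC: 304


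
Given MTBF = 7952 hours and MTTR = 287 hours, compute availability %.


Availability = MTBF / (MTBF + MTTR)
Availability = 7952 / (7952 + 287)
Availability = 7952 / 8239
Availability = 96.5166%

96.5166%


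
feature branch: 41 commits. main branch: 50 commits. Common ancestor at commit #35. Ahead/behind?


Common ancestor: commit #35
feature commits after divergence: 41 - 35 = 6
main commits after divergence: 50 - 35 = 15
feature is 6 commits ahead of main
main is 15 commits ahead of feature

feature ahead: 6, main ahead: 15


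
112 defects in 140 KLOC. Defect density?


Defect density = defects / KLOC
Defect density = 112 / 140
Defect density = 0.8 defects/KLOC

0.8 defects/KLOC


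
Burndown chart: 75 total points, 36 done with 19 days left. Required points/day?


Formula: Required rate = Remaining points / Days left
Remaining = 75 - 36 = 39 points
Required rate = 39 / 19 = 2.05 points/day

2.05 points/day


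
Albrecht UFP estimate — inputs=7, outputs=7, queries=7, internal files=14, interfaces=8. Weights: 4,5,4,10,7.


UFP = EI*4 + EO*5 + EQ*4 + ILF*10 + EIF*7
UFP = 7*4 + 7*5 + 7*4 + 14*10 + 8*7
UFP = 28 + 35 + 28 + 140 + 56
UFP = 287

287


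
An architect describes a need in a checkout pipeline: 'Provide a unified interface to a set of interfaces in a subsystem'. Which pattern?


This matches the Facade pattern

Facade


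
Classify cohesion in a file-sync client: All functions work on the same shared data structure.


Reasoning: Functions share data
Type: Communicational cohesion

Communicational cohesion


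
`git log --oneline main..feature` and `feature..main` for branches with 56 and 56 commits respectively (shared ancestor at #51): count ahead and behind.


Common ancestor: commit #51
feature commits after divergence: 56 - 51 = 5
main commits after divergence: 56 - 51 = 5
feature is 5 commits ahead of main
main is 5 commits ahead of feature

feature ahead: 5, main ahead: 5


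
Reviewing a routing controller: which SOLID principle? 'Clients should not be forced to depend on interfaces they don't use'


This describes the Interface Segregation Principle (ISP)

Interface Segregation Principle (ISP)


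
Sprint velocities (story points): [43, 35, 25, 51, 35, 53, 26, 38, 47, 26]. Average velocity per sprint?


Formula: Avg velocity = Total points / Number of sprints
Points: [43, 35, 25, 51, 35, 53, 26, 38, 47, 26]
Sum = 43 + 35 + 25 + 51 + 35 + 53 + 26 + 38 + 47 + 26 = 379
Avg velocity = 379 / 10 = 37.9 points/sprint

37.9 points/sprint


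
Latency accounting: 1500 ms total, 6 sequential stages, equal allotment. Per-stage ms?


Formula: per_stage = total_budget / stages
per_stage = 1500 / 6
per_stage = 250.0 ms

250.0 ms


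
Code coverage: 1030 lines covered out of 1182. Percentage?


Coverage = covered / total * 100
Coverage = 1030 / 1182 * 100
Coverage = 87.14%

87.14%


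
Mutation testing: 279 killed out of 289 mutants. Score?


Mutation score = killed / total * 100
Mutation score = 279 / 289 * 100
Mutation score = 96.54%

96.54%


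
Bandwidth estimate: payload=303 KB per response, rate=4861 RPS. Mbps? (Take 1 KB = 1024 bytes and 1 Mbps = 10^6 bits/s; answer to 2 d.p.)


Formula: Mbps = payload_bytes * RPS * 8 / 1e6
Payload per request = 303 KB = 303 * 1024 = 310272 bytes
Total bytes/sec = 310272 * 4861 = 1508232192
Total bits/sec = 1508232192 * 8 = 12065857536
Mbps = 12065857536 / 1e6 = 12065.86

12065.86 Mbps


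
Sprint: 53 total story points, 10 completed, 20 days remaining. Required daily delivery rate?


Formula: Required rate = Remaining points / Days left
Remaining = 53 - 10 = 43 points
Required rate = 43 / 20 = 2.15 points/day

2.15 points/day


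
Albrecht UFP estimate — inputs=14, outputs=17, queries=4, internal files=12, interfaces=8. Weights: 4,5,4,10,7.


UFP = EI*4 + EO*5 + EQ*4 + ILF*10 + EIF*7
UFP = 14*4 + 17*5 + 4*4 + 12*10 + 8*7
UFP = 56 + 85 + 16 + 120 + 56
UFP = 333

333


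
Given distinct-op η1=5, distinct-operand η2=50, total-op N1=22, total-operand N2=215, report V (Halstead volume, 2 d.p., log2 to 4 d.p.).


Formula: V = N * log2(η), where N = N1 + N2 and η = η1 + η2
η = 5 + 50 = 55
N = 22 + 215 = 237
log2(55) ≈ 5.7814
V = 237 * 5.7814 = 1370.19

1370.19


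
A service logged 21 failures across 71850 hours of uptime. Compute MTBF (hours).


Formula: MTBF = Total operating time / Number of failures
MTBF = 71850 / 21
MTBF = 3421.43 hours

3421.43 hours


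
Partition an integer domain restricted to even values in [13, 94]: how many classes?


Constraint: even integers in [13, 94]
Class 1: x < 13 — out-of-range invalid
Class 2: x in [13,94] but odd — wrong type invalid
Class 3: x in [13,94] and even — valid
Class 4: x > 94 — out-of-range invalid
Total equivalence classes: 4

4 equivalence classes


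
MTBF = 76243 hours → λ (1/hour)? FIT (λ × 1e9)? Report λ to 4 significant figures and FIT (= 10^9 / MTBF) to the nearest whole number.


Formula: λ = 1 / MTBF; FIT = λ × 1e9 = 1e9 / MTBF
λ = 1 / 76243 ≈ 1.312e-05 failures/hour
FIT = 1e9 / 76243 ≈ 13116 failures per 1e9 hours (nearest whole number)

λ = 1.312e-05 /h, FIT = 13116


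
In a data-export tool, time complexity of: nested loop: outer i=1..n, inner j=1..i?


Reasoning: triangle: n(n+1)/2 ~ n^2/2
Complexity: O(n^2)

O(n^2)


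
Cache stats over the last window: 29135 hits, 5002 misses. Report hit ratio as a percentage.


Formula: hit rate = hits / (hits + misses) * 100
hit rate = 29135 / (29135 + 5002) * 100
hit rate = 29135 / 34137 * 100
hit rate = 85.35%

85.35%


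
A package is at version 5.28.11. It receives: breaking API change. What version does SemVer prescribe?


Current: 5.28.11
Change category: 'breaking API change' → major bump
SemVer rule: major bump → increment MAJOR, reset MINOR and PATCH to 0
New: 6.0.0

6.0.0


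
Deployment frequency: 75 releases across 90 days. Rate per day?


Formula: deployments per day = releases / days
= 75 / 90
= 0.833 deploys/day
(equivalently, 5.83 deploys/week)

0.833 deploys/day


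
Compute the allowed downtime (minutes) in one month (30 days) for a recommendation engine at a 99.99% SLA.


Formula: allowed downtime = period * (100 - SLA) / 100
Period (month (30 days)) = 43200 minutes
Unavailability fraction = (100 - 99.99) / 100
Allowed downtime = 43200 * (100 - 99.99) / 100
Allowed downtime = 4.32 minutes

4.32 minutes


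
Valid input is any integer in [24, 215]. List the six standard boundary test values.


Range: [24, 215]
Boundaries: just below min, min, min+1, max-1, max, just above max
Values: [23, 24, 25, 214, 215, 216]

[23, 24, 25, 214, 215, 216]


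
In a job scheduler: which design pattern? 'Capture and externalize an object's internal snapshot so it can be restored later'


This matches the Memento pattern

Memento


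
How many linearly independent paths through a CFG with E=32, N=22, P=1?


Formula: V(G) = E - N + 2P
V(G) = 32 - 22 + 2*1
V(G) = 10 + 2
V(G) = 12

12


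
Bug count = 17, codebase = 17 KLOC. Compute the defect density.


Defect density = defects / KLOC
Defect density = 17 / 17
Defect density = 1.0 defects/KLOC

1.0 defects/KLOC


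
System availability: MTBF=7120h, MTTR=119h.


Availability = MTBF / (MTBF + MTTR)
Availability = 7120 / (7120 + 119)
Availability = 7120 / 7239
Availability = 98.3561%

98.3561%


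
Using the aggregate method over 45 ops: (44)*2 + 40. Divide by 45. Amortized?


Formula: Amortized cost = Total cost / Operations
Total cost = (44 * 2) + (1 * 40)
Total cost = 88 + 40 = 128
Amortized = 128 / 45 = 2.8444

2.8444


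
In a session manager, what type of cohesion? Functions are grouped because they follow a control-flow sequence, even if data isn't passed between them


Reasoning: Grouped by order of execution within a routine, not by data flow
Type: Procedural cohesion

Procedural cohesion


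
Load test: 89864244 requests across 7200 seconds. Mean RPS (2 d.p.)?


Formula: throughput = requests / seconds
throughput = 89864244 / 7200
throughput = 12481.15 requests/second

12481.15 requests/second


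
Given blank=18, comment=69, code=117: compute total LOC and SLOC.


Total LOC = blank + comment + code
Total LOC = 18 + 69 + 117 = 204
SLOC (source only) = code = 117

Total LOC: 204, SLOC: 117
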